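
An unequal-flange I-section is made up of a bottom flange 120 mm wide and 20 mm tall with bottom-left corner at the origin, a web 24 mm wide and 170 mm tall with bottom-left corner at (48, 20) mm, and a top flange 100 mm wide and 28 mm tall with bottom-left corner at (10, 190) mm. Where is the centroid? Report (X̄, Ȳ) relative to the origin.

bottom flange: A = 120 × 20 = 2400.00, centroid at (60.00, 10.00).
web: A = 24 × 170 = 4080.00, centroid at (60.00, 105.00).
top flange: A = 100 × 28 = 2800.00, centroid at (60.00, 204.00).
ΣA = 9280.00 mm², ΣAX̄ = 556800.00 mm³, ΣAȲ = 1023600.00 mm³.
X̄ = 556800.00/9280.00 = 60.00 mm; Ȳ = 1023600.00/9280.00 = 110.30 mm.

X̄ = 60.00 mm, Ȳ = 110.30 mm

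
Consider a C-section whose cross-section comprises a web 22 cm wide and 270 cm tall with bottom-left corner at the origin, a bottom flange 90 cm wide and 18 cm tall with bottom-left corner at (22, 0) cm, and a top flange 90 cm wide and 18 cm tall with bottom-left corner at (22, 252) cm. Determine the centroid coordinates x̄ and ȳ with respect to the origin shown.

web: A = 22 × 270 = 5940.00, centroid at (11.00, 135.00).
bottom flange: A = 90 × 18 = 1620.00, centroid at (67.00, 9.00).
top flange: A = 90 × 18 = 1620.00, centroid at (67.00, 261.00).
ΣA = 9180.00 cm², ΣAx̄ = 282420.00 cm³, ΣAȳ = 1239300.00 cm³.
x̄ = 282420.00/9180.00 = 30.76 cm; ȳ = 1239300.00/9180.00 = 135.00 cm.

x̄ = 30.76 cm, ȳ = 135.00 cm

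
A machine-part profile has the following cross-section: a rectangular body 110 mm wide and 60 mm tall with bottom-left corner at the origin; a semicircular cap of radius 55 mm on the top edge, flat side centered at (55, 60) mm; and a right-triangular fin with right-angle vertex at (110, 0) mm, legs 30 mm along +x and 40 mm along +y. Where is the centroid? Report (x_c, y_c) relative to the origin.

x_c = 58.26 mm, y_c = 50.37 mm

Part | A | x̄ᵢ | ȳᵢ | A·x̄ᵢ | A·ȳᵢ
rectangular body | 6600.00 | 55.00 | 30.00 | 363000.00 | 198000.00
semicircular top | 4751.66 | 55.00 | 83.34 | 261341.24 | 396016.20
triangular fin | 600.00 | 120.00 | 13.33 | 72000.00 | 8000.00
Σ | 11951.66 |  |  | 696341.24 | 602016.20
x_c = 696341.24 / 11951.66 = 58.26 mm
y_c = 602016.20 / 11951.66 = 50.37 mm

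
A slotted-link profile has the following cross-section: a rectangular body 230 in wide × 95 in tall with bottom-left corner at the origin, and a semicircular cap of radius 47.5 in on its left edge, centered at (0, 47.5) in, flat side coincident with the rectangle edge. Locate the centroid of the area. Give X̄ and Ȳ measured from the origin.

rectangular body: A = 230 × 95 = 21850.00, centroid at (115.00, 47.50).
semicircular end: A = ½π·47.5² = 3544.11, centroid at (-20.16, 47.50).
ΣA = 25394.11 in², ΣAX̄ = 2441302.08 in³, ΣAȲ = 1206220.19 in³.
X̄ = 2441302.08/25394.11 = 96.14 in; Ȳ = 1206220.19/25394.11 = 47.50 in.

X̄ = 96.14 in, Ȳ = 47.50 in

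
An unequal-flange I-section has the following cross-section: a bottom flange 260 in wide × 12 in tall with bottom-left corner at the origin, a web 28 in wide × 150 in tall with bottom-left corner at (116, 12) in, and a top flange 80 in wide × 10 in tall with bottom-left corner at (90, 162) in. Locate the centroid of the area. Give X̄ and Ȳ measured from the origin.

bottom flange: A = 260 × 12 = 3120.00, centroid at (130.00, 6.00).
web: A = 28 × 150 = 4200.00, centroid at (130.00, 87.00).
top flange: A = 80 × 10 = 800.00, centroid at (130.00, 167.00).
ΣA = 8120.00 in², ΣAX̄ = 1055600.00 in³, ΣAȲ = 517720.00 in³.
X̄ = 1055600.00/8120.00 = 130.00 in; Ȳ = 517720.00/8120.00 = 63.76 in.

X̄ = 130.00 in, Ȳ = 63.76 in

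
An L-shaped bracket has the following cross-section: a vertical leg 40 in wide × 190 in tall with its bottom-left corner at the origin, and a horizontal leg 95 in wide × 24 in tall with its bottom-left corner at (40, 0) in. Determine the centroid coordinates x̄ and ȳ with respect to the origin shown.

vertical leg: A = 40 × 190 = 7600.00, centroid at (20.00, 95.00).
horizontal leg: A = 95 × 24 = 2280.00, centroid at (87.50, 12.00).
ΣA = 9880.00 in²
ΣAx̄ = (7600.00)(20.00) + (2280.00)(87.50) = 351500.00 in³
ΣAȳ = (7600.00)(95.00) + (2280.00)(12.00) = 749360.00 in³
x̄ = 351500.00 / 9880.00 = 35.58 in
ȳ = 749360.00 / 9880.00 = 75.85 in

x̄ = 35.58 in, ȳ = 75.85 in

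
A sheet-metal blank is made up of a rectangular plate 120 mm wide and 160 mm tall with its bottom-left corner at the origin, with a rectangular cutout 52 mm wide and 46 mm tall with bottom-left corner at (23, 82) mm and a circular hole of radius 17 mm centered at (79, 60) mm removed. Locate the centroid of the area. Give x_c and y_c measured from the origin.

x_c = 60.57 mm, y_c = 77.38 mm

Part | A | x̄ᵢ | ȳᵢ | A·x̄ᵢ | A·ȳᵢ
plate | 19200.00 | 60.00 | 80.00 | 1152000.00 | 1536000.00
hole 1 | -2392.00 | 49.00 | 105.00 | -117208.00 | -251160.00
hole 2 | -907.92 | 79.00 | 60.00 | -71725.70 | -54475.22
Σ | 15900.08 |  |  | 963066.30 | 1230364.78
x_c = 963066.30 / 15900.08 = 60.57 mm
y_c = 1230364.78 / 15900.08 = 77.38 mm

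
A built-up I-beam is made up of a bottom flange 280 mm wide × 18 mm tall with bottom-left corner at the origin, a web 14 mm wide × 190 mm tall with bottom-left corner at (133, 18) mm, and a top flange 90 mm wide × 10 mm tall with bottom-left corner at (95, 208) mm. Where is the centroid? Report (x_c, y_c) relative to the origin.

x_c = 140.00 mm, y_c = 62.52 mm

bottom flange: A = 280 × 18 = 5040.00, centroid at (140.00, 9.00).
web: A = 14 × 190 = 2660.00, centroid at (140.00, 113.00).
top flange: A = 90 × 10 = 900.00, centroid at (140.00, 213.00).
ΣA = 8600.00 mm², ΣAx_c = 1204000.00 mm³, ΣAy_c = 537640.00 mm³.
x_c = 1204000.00/8600.00 = 140.00 mm; y_c = 537640.00/8600.00 = 62.52 mm.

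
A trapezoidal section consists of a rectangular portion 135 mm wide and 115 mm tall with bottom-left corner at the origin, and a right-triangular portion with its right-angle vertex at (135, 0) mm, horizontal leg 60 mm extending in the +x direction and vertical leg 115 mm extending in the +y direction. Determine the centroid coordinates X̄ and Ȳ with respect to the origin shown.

rectangular portion: A = 135 × 115 = 15525.00, centroid at (67.50, 57.50).
triangular portion: A = ½·60·115 = 3450.00, centroid at (155.00, 38.33).
ΣA = 18975.00 mm²
ΣAX̄ = (15525.00)(67.50) + (3450.00)(155.00) = 1582687.50 mm³
ΣAȲ = (15525.00)(57.50) + (3450.00)(38.33) = 1024937.50 mm³
X̄ = 1582687.50 / 18975.00 = 83.41 mm
Ȳ = 1024937.50 / 18975.00 = 54.02 mm

X̄ = 83.41 mm, Ȳ = 54.02 mm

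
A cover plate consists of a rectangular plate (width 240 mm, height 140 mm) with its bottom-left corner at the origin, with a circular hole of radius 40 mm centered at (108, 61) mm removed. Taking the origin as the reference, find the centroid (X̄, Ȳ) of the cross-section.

Part | A | x̄ᵢ | ȳᵢ | A·x̄ᵢ | A·ȳᵢ
plate | 33600.00 | 120.00 | 70.00 | 4032000.00 | 2352000.00
hole | -5026.55 | 108.00 | 61.00 | -542867.21 | -306619.44
Σ | 28573.45 |  |  | 3489132.79 | 2045380.56
X̄ = 3489132.79 / 28573.45 = 122.11 mm
Ȳ = 2045380.56 / 28573.45 = 71.58 mm

X̄ = 122.11 mm, Ȳ = 71.58 mm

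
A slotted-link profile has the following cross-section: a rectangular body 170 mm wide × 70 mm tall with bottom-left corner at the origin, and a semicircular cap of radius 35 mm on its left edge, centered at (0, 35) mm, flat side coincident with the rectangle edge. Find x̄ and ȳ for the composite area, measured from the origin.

x̄ = 71.10 mm, ȳ = 35.00 mm

rectangular body: A = 170 × 70 = 11900.00, centroid at (85.00, 35.00).
semicircular end: A = ½π·35² = 1924.23, centroid at (-14.85, 35.00).
ΣA = 13824.23 mm²
ΣAx̄ = (11900.00)(85.00) + (1924.23)(-14.85) = 982916.67 mm³
ΣAȳ = (11900.00)(35.00) + (1924.23)(35.00) = 483847.89 mm³
x̄ = 982916.67 / 13824.23 = 71.10 mm
ȳ = 483847.89 / 13824.23 = 35.00 mm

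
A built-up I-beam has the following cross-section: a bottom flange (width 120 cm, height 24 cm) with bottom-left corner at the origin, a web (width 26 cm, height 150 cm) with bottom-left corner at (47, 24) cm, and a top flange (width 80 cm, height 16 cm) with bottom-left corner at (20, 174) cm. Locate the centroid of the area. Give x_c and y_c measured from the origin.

Part | A | x̄ᵢ | ȳᵢ | A·x̄ᵢ | A·ȳᵢ
bottom flange | 2880.00 | 60.00 | 12.00 | 172800.00 | 34560.00
web | 3900.00 | 60.00 | 99.00 | 234000.00 | 386100.00
top flange | 1280.00 | 60.00 | 182.00 | 76800.00 | 232960.00
Σ | 8060.00 |  |  | 483600.00 | 653620.00
x_c = 483600.00 / 8060.00 = 60.00 cm
y_c = 653620.00 / 8060.00 = 81.09 cm

x_c = 60.00 cm, y_c = 81.09 cm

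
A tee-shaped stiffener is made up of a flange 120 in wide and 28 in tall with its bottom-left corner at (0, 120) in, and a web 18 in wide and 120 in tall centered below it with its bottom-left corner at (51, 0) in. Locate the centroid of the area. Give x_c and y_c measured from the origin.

Part | A | x̄ᵢ | ȳᵢ | A·x̄ᵢ | A·ȳᵢ
web | 2160.00 | 60.00 | 60.00 | 129600.00 | 129600.00
flange | 3360.00 | 60.00 | 134.00 | 201600.00 | 450240.00
Σ | 5520.00 |  |  | 331200.00 | 579840.00
x_c = 331200.00 / 5520.00 = 60.00 in
y_c = 579840.00 / 5520.00 = 105.04 in

x_c = 60.00 in, y_c = 105.04 in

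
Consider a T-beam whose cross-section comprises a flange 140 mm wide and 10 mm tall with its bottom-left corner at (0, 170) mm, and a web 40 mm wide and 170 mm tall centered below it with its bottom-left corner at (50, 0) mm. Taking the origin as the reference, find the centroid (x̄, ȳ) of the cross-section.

x̄ = 70.00 mm, ȳ = 100.37 mm

Part | A | x̄ᵢ | ȳᵢ | A·x̄ᵢ | A·ȳᵢ
web | 6800.00 | 70.00 | 85.00 | 476000.00 | 578000.00
flange | 1400.00 | 70.00 | 175.00 | 98000.00 | 245000.00
Σ | 8200.00 |  |  | 574000.00 | 823000.00
x̄ = 574000.00 / 8200.00 = 70.00 mm
ȳ = 823000.00 / 8200.00 = 100.37 mm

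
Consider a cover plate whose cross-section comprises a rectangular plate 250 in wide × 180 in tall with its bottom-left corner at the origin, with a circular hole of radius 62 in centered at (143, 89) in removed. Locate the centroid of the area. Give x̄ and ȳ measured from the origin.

x̄ = 118.40 in, ȳ = 90.37 in

Part | A | x̄ᵢ | ȳᵢ | A·x̄ᵢ | A·ȳᵢ
plate | 45000.00 | 125.00 | 90.00 | 5625000.00 | 4050000.00
hole | -12076.28 | 143.00 | 89.00 | -1726908.35 | -1074789.11
Σ | 32923.72 |  |  | 3898091.65 | 2975210.89
x̄ = 3898091.65 / 32923.72 = 118.40 in
ȳ = 2975210.89 / 32923.72 = 90.37 in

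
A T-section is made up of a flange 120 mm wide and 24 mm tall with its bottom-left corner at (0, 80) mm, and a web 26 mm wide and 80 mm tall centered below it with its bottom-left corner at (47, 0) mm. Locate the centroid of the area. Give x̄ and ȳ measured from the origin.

web: A = 26 × 80 = 2080.00, centroid at (60.00, 40.00).
flange: A = 120 × 24 = 2880.00, centroid at (60.00, 92.00).
ΣA = 4960.00 mm²
ΣAx̄ = (2080.00)(60.00) + (2880.00)(60.00) = 297600.00 mm³
ΣAȳ = (2080.00)(40.00) + (2880.00)(92.00) = 348160.00 mm³
x̄ = 297600.00 / 4960.00 = 60.00 mm
ȳ = 348160.00 / 4960.00 = 70.19 mm

x̄ = 60.00 mm, ȳ = 70.19 mm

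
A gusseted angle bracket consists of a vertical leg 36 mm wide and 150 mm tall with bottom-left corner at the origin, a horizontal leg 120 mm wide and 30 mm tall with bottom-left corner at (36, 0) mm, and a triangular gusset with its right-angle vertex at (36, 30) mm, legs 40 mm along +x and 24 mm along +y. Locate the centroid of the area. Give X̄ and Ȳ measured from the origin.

vertical leg: A = 36 × 150 = 5400.00, centroid at (18.00, 75.00).
horizontal leg: A = 120 × 30 = 3600.00, centroid at (96.00, 15.00).
gusset: A = ½·40·24 = 480.00, centroid at (49.33, 38.00).
ΣA = 9480.00 mm², ΣAX̄ = 466480.00 mm³, ΣAȲ = 477240.00 mm³.
X̄ = 466480.00/9480.00 = 49.21 mm; Ȳ = 477240.00/9480.00 = 50.34 mm.

X̄ = 49.21 mm, Ȳ = 50.34 mm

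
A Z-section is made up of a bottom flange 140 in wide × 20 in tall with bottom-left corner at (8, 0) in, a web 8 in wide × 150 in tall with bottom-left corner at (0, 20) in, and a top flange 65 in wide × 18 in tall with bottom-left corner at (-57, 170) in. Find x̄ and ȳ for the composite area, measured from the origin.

x̄ = 37.63 in, ȳ = 67.97 in

bottom flange: A = 140 × 20 = 2800.00, centroid at (78.00, 10.00).
web: A = 8 × 150 = 1200.00, centroid at (4.00, 95.00).
top flange: A = 65 × 18 = 1170.00, centroid at (-24.50, 179.00).
ΣA = 5170.00 in²
ΣAx̄ = (2800.00)(78.00) + (1200.00)(4.00) + (1170.00)(-24.50) = 194535.00 in³
ΣAȳ = (2800.00)(10.00) + (1200.00)(95.00) + (1170.00)(179.00) = 351430.00 in³
x̄ = 194535.00 / 5170.00 = 37.63 in
ȳ = 351430.00 / 5170.00 = 67.97 in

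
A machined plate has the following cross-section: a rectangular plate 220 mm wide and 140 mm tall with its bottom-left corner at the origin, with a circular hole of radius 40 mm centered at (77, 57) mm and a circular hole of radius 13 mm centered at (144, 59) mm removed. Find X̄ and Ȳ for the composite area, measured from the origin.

plate: A = 220 × 140 = 30800.00, centroid at (110.00, 70.00).
hole 1: A = −π·40² = -5026.55, centroid at (77.00, 57.00).
hole 2: A = −π·13² = -530.93, centroid at (144.00, 59.00).
ΣA = 25242.52 mm², ΣAX̄ = 2924501.99 mm³, ΣAȲ = 1838161.93 mm³.
X̄ = 2924501.99/25242.52 = 115.86 mm; Ȳ = 1838161.93/25242.52 = 72.82 mm.

X̄ = 115.86 mm, Ȳ = 72.82 mm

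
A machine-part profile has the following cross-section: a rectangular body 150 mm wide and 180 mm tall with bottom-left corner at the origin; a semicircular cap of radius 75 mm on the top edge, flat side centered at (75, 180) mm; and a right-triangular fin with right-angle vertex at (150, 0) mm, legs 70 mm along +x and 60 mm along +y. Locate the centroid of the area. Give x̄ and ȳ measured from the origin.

Part | A | x̄ᵢ | ȳᵢ | A·x̄ᵢ | A·ȳᵢ
rectangular body | 27000.00 | 75.00 | 90.00 | 2025000.00 | 2430000.00
semicircular top | 8835.73 | 75.00 | 211.83 | 662679.70 | 1871681.28
triangular fin | 2100.00 | 173.33 | 20.00 | 364000.00 | 42000.00
Σ | 37935.73 |  |  | 3051679.70 | 4343681.28
x̄ = 3051679.70 / 37935.73 = 80.44 mm
ȳ = 4343681.28 / 37935.73 = 114.50 mm

x̄ = 80.44 mm, ȳ = 114.50 mm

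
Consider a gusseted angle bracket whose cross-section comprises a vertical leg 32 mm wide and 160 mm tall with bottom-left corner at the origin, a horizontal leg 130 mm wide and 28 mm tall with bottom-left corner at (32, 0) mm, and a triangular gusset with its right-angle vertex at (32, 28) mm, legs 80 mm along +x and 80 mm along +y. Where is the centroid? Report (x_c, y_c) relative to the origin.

Part | A | x̄ᵢ | ȳᵢ | A·x̄ᵢ | A·ȳᵢ
vertical leg | 5120.00 | 16.00 | 80.00 | 81920.00 | 409600.00
horizontal leg | 3640.00 | 97.00 | 14.00 | 353080.00 | 50960.00
gusset | 3200.00 | 58.67 | 54.67 | 187733.33 | 174933.33
Σ | 11960.00 |  |  | 622733.33 | 635493.33
x_c = 622733.33 / 11960.00 = 52.07 mm
y_c = 635493.33 / 11960.00 = 53.13 mm

x_c = 52.07 mm, y_c = 53.13 mm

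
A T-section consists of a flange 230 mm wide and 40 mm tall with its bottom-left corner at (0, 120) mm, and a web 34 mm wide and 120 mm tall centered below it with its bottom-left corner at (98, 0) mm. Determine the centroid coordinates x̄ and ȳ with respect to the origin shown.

web: A = 34 × 120 = 4080.00, centroid at (115.00, 60.00).
flange: A = 230 × 40 = 9200.00, centroid at (115.00, 140.00).
ΣA = 13280.00 mm²
ΣAx̄ = (4080.00)(115.00) + (9200.00)(115.00) = 1527200.00 mm³
ΣAȳ = (4080.00)(60.00) + (9200.00)(140.00) = 1532800.00 mm³
x̄ = 1527200.00 / 13280.00 = 115.00 mm
ȳ = 1532800.00 / 13280.00 = 115.42 mm

x̄ = 115.00 mm, ȳ = 115.42 mm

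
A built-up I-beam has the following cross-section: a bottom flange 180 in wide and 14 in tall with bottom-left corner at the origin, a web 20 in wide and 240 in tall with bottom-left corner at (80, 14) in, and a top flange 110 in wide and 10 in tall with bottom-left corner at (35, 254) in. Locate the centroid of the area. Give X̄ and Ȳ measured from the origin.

bottom flange: A = 180 × 14 = 2520.00, centroid at (90.00, 7.00).
web: A = 20 × 240 = 4800.00, centroid at (90.00, 134.00).
top flange: A = 110 × 10 = 1100.00, centroid at (90.00, 259.00).
ΣA = 8420.00 in², ΣAX̄ = 757800.00 in³, ΣAȲ = 945740.00 in³.
X̄ = 757800.00/8420.00 = 90.00 in; Ȳ = 945740.00/8420.00 = 112.32 in.

X̄ = 90.00 in, Ȳ = 112.32 in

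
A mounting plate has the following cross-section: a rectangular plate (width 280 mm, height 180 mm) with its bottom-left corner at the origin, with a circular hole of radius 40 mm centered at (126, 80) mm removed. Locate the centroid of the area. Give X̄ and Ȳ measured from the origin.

X̄ = 141.55 mm, Ȳ = 91.11 mm

Part | A | x̄ᵢ | ȳᵢ | A·x̄ᵢ | A·ȳᵢ
plate | 50400.00 | 140.00 | 90.00 | 7056000.00 | 4536000.00
hole | -5026.55 | 126.00 | 80.00 | -633345.08 | -402123.86
Σ | 45373.45 |  |  | 6422654.92 | 4133876.14
X̄ = 6422654.92 / 45373.45 = 141.55 mm
Ȳ = 4133876.14 / 45373.45 = 91.11 mm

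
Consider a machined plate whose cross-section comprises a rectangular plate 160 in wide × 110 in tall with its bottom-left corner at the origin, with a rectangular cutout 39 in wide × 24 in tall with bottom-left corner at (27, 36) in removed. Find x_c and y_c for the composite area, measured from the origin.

x_c = 81.88 in, y_c = 55.39 in

plate: A = 160 × 110 = 17600.00, centroid at (80.00, 55.00).
hole: A = −(39 × 24) = -936.00, centroid at (46.50, 48.00).
ΣA = 16664.00 in²
ΣAx_c = (17600.00)(80.00) + (-936.00)(46.50) = 1364476.00 in³
ΣAy_c = (17600.00)(55.00) + (-936.00)(48.00) = 923072.00 in³
x_c = 1364476.00 / 16664.00 = 81.88 in
y_c = 923072.00 / 16664.00 = 55.39 in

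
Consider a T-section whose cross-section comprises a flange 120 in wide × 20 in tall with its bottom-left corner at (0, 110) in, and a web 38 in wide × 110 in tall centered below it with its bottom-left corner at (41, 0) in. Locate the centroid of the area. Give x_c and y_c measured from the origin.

x_c = 60.00 in, y_c = 78.71 in

web: A = 38 × 110 = 4180.00, centroid at (60.00, 55.00).
flange: A = 120 × 20 = 2400.00, centroid at (60.00, 120.00).
ΣA = 6580.00 in²
ΣAx_c = (4180.00)(60.00) + (2400.00)(60.00) = 394800.00 in³
ΣAy_c = (4180.00)(55.00) + (2400.00)(120.00) = 517900.00 in³
x_c = 394800.00 / 6580.00 = 60.00 in
y_c = 517900.00 / 6580.00 = 78.71 in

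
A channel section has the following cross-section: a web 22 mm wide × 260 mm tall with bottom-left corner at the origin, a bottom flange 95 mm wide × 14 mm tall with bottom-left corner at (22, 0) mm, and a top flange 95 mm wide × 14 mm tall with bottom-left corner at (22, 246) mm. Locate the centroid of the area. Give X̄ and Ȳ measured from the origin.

web: A = 22 × 260 = 5720.00, centroid at (11.00, 130.00).
bottom flange: A = 95 × 14 = 1330.00, centroid at (69.50, 7.00).
top flange: A = 95 × 14 = 1330.00, centroid at (69.50, 253.00).
ΣA = 8380.00 mm², ΣAX̄ = 247790.00 mm³, ΣAȲ = 1089400.00 mm³.
X̄ = 247790.00/8380.00 = 29.57 mm; Ȳ = 1089400.00/8380.00 = 130.00 mm.

X̄ = 29.57 mm, Ȳ = 130.00 mm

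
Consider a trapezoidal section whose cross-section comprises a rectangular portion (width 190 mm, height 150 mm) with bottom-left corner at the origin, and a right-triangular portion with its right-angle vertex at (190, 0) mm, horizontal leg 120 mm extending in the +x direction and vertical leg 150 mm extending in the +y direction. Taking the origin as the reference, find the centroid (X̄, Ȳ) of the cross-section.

rectangular portion: A = 190 × 150 = 28500.00, centroid at (95.00, 75.00).
triangular portion: A = ½·120·150 = 9000.00, centroid at (230.00, 50.00).
ΣA = 37500.00 mm², ΣAX̄ = 4777500.00 mm³, ΣAȲ = 2587500.00 mm³.
X̄ = 4777500.00/37500.00 = 127.40 mm; Ȳ = 2587500.00/37500.00 = 69.00 mm.

X̄ = 127.40 mm, Ȳ = 69.00 mm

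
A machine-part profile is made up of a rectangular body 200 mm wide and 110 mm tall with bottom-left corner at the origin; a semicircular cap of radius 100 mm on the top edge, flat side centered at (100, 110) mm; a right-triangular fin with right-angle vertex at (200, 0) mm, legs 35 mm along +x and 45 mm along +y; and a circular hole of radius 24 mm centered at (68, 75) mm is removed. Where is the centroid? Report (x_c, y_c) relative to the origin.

Part | A | x̄ᵢ | ȳᵢ | A·x̄ᵢ | A·ȳᵢ
rectangular body | 22000.00 | 100.00 | 55.00 | 2200000.00 | 1210000.00
semicircular top | 15707.96 | 100.00 | 152.44 | 1570796.33 | 2394542.63
triangular fin | 787.50 | 211.67 | 15.00 | 166687.50 | 11812.50
hole | -1809.56 | 68.00 | 75.00 | -123049.90 | -135716.80
Σ | 36685.91 |  |  | 3814433.93 | 3480638.32
x_c = 3814433.93 / 36685.91 = 103.98 mm
y_c = 3480638.32 / 36685.91 = 94.88 mm

x_c = 103.98 mm, y_c = 94.88 mm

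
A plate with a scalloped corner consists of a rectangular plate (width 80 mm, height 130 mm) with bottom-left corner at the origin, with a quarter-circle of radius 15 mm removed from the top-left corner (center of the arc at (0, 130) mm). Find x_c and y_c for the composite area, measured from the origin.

plate: A = 80 × 130 = 10400.00, centroid at (40.00, 65.00).
removed quarter-circle: A = −¼π·15² = -176.71, centroid at (6.37, 123.63).
ΣA = 10223.29 mm²
ΣAx_c = (10400.00)(40.00) + (-176.71)(6.37) = 414875.00 mm³
ΣAy_c = (10400.00)(65.00) + (-176.71)(123.63) = 654152.10 mm³
x_c = 414875.00 / 10223.29 = 40.58 mm
y_c = 654152.10 / 10223.29 = 63.99 mm

x_c = 40.58 mm, y_c = 63.99 mm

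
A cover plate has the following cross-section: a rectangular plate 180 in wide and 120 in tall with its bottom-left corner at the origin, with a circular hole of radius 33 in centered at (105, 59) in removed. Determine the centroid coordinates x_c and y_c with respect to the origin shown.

x_c = 87.18 in, y_c = 60.19 in

plate: A = 180 × 120 = 21600.00, centroid at (90.00, 60.00).
hole: A = −π·33² = -3421.19, centroid at (105.00, 59.00).
ΣA = 18178.81 in²
ΣAx_c = (21600.00)(90.00) + (-3421.19)(105.00) = 1584774.59 in³
ΣAy_c = (21600.00)(60.00) + (-3421.19)(59.00) = 1094149.53 in³
x_c = 1584774.59 / 18178.81 = 87.18 in
y_c = 1094149.53 / 18178.81 = 60.19 in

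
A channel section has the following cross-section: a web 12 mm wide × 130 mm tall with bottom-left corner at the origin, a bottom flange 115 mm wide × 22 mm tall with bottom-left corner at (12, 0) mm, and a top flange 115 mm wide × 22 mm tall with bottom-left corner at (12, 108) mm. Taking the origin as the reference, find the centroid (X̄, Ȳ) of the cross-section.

web: A = 12 × 130 = 1560.00, centroid at (6.00, 65.00).
bottom flange: A = 115 × 22 = 2530.00, centroid at (69.50, 11.00).
top flange: A = 115 × 22 = 2530.00, centroid at (69.50, 119.00).
ΣA = 6620.00 mm², ΣAX̄ = 361030.00 mm³, ΣAȲ = 430300.00 mm³.
X̄ = 361030.00/6620.00 = 54.54 mm; Ȳ = 430300.00/6620.00 = 65.00 mm.

X̄ = 54.54 mm, Ȳ = 65.00 mm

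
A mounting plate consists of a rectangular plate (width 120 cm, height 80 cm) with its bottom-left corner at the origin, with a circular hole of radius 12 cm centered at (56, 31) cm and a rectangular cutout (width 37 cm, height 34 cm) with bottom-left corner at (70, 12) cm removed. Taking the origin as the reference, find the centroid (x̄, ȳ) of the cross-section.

plate: A = 120 × 80 = 9600.00, centroid at (60.00, 40.00).
hole 1: A = −π·12² = -452.39, centroid at (56.00, 31.00).
hole 2: A = −(37 × 34) = -1258.00, centroid at (88.50, 29.00).
ΣA = 7889.61 cm², ΣAx̄ = 439333.20 cm³, ΣAȳ = 333493.93 cm³.
x̄ = 439333.20/7889.61 = 55.69 cm; ȳ = 333493.93/7889.61 = 42.27 cm.

x̄ = 55.69 cm, ȳ = 42.27 cm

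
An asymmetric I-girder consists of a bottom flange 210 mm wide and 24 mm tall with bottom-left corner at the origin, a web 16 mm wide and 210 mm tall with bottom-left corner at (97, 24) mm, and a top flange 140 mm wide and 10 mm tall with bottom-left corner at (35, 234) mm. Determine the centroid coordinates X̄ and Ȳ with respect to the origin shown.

X̄ = 105.00 mm, Ȳ = 84.54 mm

bottom flange: A = 210 × 24 = 5040.00, centroid at (105.00, 12.00).
web: A = 16 × 210 = 3360.00, centroid at (105.00, 129.00).
top flange: A = 140 × 10 = 1400.00, centroid at (105.00, 239.00).
ΣA = 9800.00 mm², ΣAX̄ = 1029000.00 mm³, ΣAȲ = 828520.00 mm³.
X̄ = 1029000.00/9800.00 = 105.00 mm; Ȳ = 828520.00/9800.00 = 84.54 mm.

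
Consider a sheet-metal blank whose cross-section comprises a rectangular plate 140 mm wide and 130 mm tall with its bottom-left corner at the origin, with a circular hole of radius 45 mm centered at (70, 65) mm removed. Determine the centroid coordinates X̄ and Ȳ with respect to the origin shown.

X̄ = 70.00 mm, Ȳ = 65.00 mm

Part | A | x̄ᵢ | ȳᵢ | A·x̄ᵢ | A·ȳᵢ
plate | 18200.00 | 70.00 | 65.00 | 1274000.00 | 1183000.00
hole | -6361.73 | 70.00 | 65.00 | -445320.76 | -413512.13
Σ | 11838.27 |  |  | 828679.24 | 769487.87
X̄ = 828679.24 / 11838.27 = 70.00 mm
Ȳ = 769487.87 / 11838.27 = 65.00 mm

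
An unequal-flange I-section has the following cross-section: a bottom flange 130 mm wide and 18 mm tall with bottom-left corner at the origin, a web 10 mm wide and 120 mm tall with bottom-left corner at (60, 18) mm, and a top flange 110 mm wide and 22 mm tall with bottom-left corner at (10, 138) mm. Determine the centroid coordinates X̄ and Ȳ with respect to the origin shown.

X̄ = 65.00 mm, Ȳ = 79.74 mm

bottom flange: A = 130 × 18 = 2340.00, centroid at (65.00, 9.00).
web: A = 10 × 120 = 1200.00, centroid at (65.00, 78.00).
top flange: A = 110 × 22 = 2420.00, centroid at (65.00, 149.00).
ΣA = 5960.00 mm², ΣAX̄ = 387400.00 mm³, ΣAȲ = 475240.00 mm³.
X̄ = 387400.00/5960.00 = 65.00 mm; Ȳ = 475240.00/5960.00 = 79.74 mm.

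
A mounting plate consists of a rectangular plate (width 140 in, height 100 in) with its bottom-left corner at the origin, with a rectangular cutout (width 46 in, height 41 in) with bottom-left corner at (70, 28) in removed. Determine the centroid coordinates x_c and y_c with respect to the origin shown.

x_c = 66.42 in, y_c = 50.23 in

Part | A | x̄ᵢ | ȳᵢ | A·x̄ᵢ | A·ȳᵢ
plate | 14000.00 | 70.00 | 50.00 | 980000.00 | 700000.00
hole | -1886.00 | 93.00 | 48.50 | -175398.00 | -91471.00
Σ | 12114.00 |  |  | 804602.00 | 608529.00
x_c = 804602.00 / 12114.00 = 66.42 in
y_c = 608529.00 / 12114.00 = 50.23 in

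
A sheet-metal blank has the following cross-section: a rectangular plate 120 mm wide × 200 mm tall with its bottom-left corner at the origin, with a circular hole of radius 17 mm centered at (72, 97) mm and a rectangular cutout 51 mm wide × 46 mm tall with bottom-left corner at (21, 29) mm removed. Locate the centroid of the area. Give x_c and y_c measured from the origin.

x_c = 61.00 mm, y_c = 105.56 mm

plate: A = 120 × 200 = 24000.00, centroid at (60.00, 100.00).
hole 1: A = −π·17² = -907.92, centroid at (72.00, 97.00).
hole 2: A = −(51 × 46) = -2346.00, centroid at (46.50, 52.00).
ΣA = 20746.08 mm², ΣAx_c = 1265540.74 mm³, ΣAy_c = 2189939.73 mm³.
x_c = 1265540.74/20746.08 = 61.00 mm; y_c = 2189939.73/20746.08 = 105.56 mm.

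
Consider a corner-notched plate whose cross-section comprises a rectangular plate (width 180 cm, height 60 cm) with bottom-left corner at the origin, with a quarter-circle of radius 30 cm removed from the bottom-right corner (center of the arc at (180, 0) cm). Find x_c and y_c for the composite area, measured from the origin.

x_c = 84.59 cm, y_c = 31.21 cm

plate: A = 180 × 60 = 10800.00, centroid at (90.00, 30.00).
removed quarter-circle: A = −¼π·30² = -706.86, centroid at (167.27, 12.73).
ΣA = 10093.14 cm²
ΣAx_c = (10800.00)(90.00) + (-706.86)(167.27) = 853765.50 cm³
ΣAy_c = (10800.00)(30.00) + (-706.86)(12.73) = 315000.00 cm³
x_c = 853765.50 / 10093.14 = 84.59 cm
y_c = 315000.00 / 10093.14 = 31.21 cm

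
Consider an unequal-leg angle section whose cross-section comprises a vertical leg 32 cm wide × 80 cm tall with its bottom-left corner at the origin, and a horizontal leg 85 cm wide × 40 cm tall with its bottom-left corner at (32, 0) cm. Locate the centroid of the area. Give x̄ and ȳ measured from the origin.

x̄ = 49.37 cm, ȳ = 28.59 cm

vertical leg: A = 32 × 80 = 2560.00, centroid at (16.00, 40.00).
horizontal leg: A = 85 × 40 = 3400.00, centroid at (74.50, 20.00).
ΣA = 5960.00 cm²
ΣAx̄ = (2560.00)(16.00) + (3400.00)(74.50) = 294260.00 cm³
ΣAȳ = (2560.00)(40.00) + (3400.00)(20.00) = 170400.00 cm³
x̄ = 294260.00 / 5960.00 = 49.37 cm
ȳ = 170400.00 / 5960.00 = 28.59 cm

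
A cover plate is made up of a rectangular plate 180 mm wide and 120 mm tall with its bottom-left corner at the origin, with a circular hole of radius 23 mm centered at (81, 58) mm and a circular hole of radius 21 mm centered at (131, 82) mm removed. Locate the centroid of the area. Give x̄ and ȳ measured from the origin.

plate: A = 180 × 120 = 21600.00, centroid at (90.00, 60.00).
hole 1: A = −π·23² = -1661.90, centroid at (81.00, 58.00).
hole 2: A = −π·21² = -1385.44, centroid at (131.00, 82.00).
ΣA = 18552.66 mm²
ΣAx̄ = (21600.00)(90.00) + (-1661.90)(81.00) + (-1385.44)(131.00) = 1627892.95 mm³
ΣAȳ = (21600.00)(60.00) + (-1661.90)(58.00) + (-1385.44)(82.00) = 1086003.38 mm³
x̄ = 1627892.95 / 18552.66 = 87.74 mm
ȳ = 1086003.38 / 18552.66 = 58.54 mm

x̄ = 87.74 mm, ȳ = 58.54 mm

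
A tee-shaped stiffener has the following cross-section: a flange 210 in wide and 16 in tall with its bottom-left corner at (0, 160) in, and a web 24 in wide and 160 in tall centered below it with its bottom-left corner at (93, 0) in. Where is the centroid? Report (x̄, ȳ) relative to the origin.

x̄ = 105.00 in, ȳ = 121.07 in

web: A = 24 × 160 = 3840.00, centroid at (105.00, 80.00).
flange: A = 210 × 16 = 3360.00, centroid at (105.00, 168.00).
ΣA = 7200.00 in²
ΣAx̄ = (3840.00)(105.00) + (3360.00)(105.00) = 756000.00 in³
ΣAȳ = (3840.00)(80.00) + (3360.00)(168.00) = 871680.00 in³
x̄ = 756000.00 / 7200.00 = 105.00 in
ȳ = 871680.00 / 7200.00 = 121.07 in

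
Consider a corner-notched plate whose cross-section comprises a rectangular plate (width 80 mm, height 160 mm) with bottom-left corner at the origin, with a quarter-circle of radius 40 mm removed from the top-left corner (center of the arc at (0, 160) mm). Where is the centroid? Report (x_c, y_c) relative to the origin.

x_c = 42.51 mm, y_c = 73.14 mm

plate: A = 80 × 160 = 12800.00, centroid at (40.00, 80.00).
removed quarter-circle: A = −¼π·40² = -1256.64, centroid at (16.98, 143.02).
ΣA = 11543.36 mm²
ΣAx_c = (12800.00)(40.00) + (-1256.64)(16.98) = 490666.67 mm³
ΣAy_c = (12800.00)(80.00) + (-1256.64)(143.02) = 844271.40 mm³
x_c = 490666.67 / 11543.36 = 42.51 mm
y_c = 844271.40 / 11543.36 = 73.14 mm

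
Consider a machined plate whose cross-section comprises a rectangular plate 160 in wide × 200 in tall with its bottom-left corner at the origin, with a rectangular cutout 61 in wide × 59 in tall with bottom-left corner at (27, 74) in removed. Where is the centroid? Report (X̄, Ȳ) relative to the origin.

X̄ = 82.85 in, Ȳ = 99.56 in

Part | A | x̄ᵢ | ȳᵢ | A·x̄ᵢ | A·ȳᵢ
plate | 32000.00 | 80.00 | 100.00 | 2560000.00 | 3200000.00
hole | -3599.00 | 57.50 | 103.50 | -206942.50 | -372496.50
Σ | 28401.00 |  |  | 2353057.50 | 2827503.50
X̄ = 2353057.50 / 28401.00 = 82.85 in
Ȳ = 2827503.50 / 28401.00 = 99.56 in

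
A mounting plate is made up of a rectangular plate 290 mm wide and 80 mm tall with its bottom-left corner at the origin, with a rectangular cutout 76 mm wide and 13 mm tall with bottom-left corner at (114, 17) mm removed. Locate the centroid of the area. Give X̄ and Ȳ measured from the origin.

plate: A = 290 × 80 = 23200.00, centroid at (145.00, 40.00).
hole: A = −(76 × 13) = -988.00, centroid at (152.00, 23.50).
ΣA = 22212.00 mm², ΣAX̄ = 3213824.00 mm³, ΣAȲ = 904782.00 mm³.
X̄ = 3213824.00/22212.00 = 144.69 mm; Ȳ = 904782.00/22212.00 = 40.73 mm.

X̄ = 144.69 mm, Ȳ = 40.73 mm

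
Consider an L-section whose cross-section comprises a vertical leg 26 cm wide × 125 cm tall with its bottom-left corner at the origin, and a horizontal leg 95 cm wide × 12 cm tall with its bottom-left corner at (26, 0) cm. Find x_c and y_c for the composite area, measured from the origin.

vertical leg: A = 26 × 125 = 3250.00, centroid at (13.00, 62.50).
horizontal leg: A = 95 × 12 = 1140.00, centroid at (73.50, 6.00).
ΣA = 4390.00 cm²
ΣAx_c = (3250.00)(13.00) + (1140.00)(73.50) = 126040.00 cm³
ΣAy_c = (3250.00)(62.50) + (1140.00)(6.00) = 209965.00 cm³
x_c = 126040.00 / 4390.00 = 28.71 cm
y_c = 209965.00 / 4390.00 = 47.83 cm

x_c = 28.71 cm, y_c = 47.83 cm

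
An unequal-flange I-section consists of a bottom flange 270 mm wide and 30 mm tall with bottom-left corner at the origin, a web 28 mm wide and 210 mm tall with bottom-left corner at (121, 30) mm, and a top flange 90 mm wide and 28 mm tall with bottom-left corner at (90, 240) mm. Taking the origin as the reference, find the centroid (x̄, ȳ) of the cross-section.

bottom flange: A = 270 × 30 = 8100.00, centroid at (135.00, 15.00).
web: A = 28 × 210 = 5880.00, centroid at (135.00, 135.00).
top flange: A = 90 × 28 = 2520.00, centroid at (135.00, 254.00).
ΣA = 16500.00 mm², ΣAx̄ = 2227500.00 mm³, ΣAȳ = 1555380.00 mm³.
x̄ = 2227500.00/16500.00 = 135.00 mm; ȳ = 1555380.00/16500.00 = 94.27 mm.

x̄ = 135.00 mm, ȳ = 94.27 mm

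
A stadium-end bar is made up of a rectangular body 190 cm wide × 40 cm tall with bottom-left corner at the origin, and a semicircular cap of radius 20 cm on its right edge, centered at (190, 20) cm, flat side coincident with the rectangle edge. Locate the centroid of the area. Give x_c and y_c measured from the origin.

Part | A | x̄ᵢ | ȳᵢ | A·x̄ᵢ | A·ȳᵢ
rectangular body | 7600.00 | 95.00 | 20.00 | 722000.00 | 152000.00
semicircular end | 628.32 | 198.49 | 20.00 | 124713.85 | 12566.37
Σ | 8228.32 |  |  | 846713.85 | 164566.37
x_c = 846713.85 / 8228.32 = 102.90 cm
y_c = 164566.37 / 8228.32 = 20.00 cm

x_c = 102.90 cm, y_c = 20.00 cm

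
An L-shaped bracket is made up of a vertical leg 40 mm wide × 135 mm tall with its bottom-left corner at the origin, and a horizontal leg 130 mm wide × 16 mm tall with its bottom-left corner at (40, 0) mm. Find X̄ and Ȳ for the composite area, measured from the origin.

X̄ = 43.64 mm, Ȳ = 50.95 mm

vertical leg: A = 40 × 135 = 5400.00, centroid at (20.00, 67.50).
horizontal leg: A = 130 × 16 = 2080.00, centroid at (105.00, 8.00).
ΣA = 7480.00 mm², ΣAX̄ = 326400.00 mm³, ΣAȲ = 381140.00 mm³.
X̄ = 326400.00/7480.00 = 43.64 mm; Ȳ = 381140.00/7480.00 = 50.95 mm.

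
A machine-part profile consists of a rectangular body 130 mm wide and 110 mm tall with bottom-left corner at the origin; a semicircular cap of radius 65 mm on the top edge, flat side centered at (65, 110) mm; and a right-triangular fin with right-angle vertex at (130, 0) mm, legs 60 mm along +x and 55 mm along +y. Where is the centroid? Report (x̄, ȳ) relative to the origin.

x̄ = 71.21 mm, ȳ = 76.59 mm

rectangular body: A = 130 × 110 = 14300.00, centroid at (65.00, 55.00).
semicircular top: A = ½π·65² = 6636.61, centroid at (65.00, 137.59).
triangular fin: A = ½·60·55 = 1650.00, centroid at (150.00, 18.33).
ΣA = 22586.61 mm², ΣAx̄ = 1608379.94 mm³, ΣAȳ = 1729860.93 mm³.
x̄ = 1608379.94/22586.61 = 71.21 mm; ȳ = 1729860.93/22586.61 = 76.59 mm.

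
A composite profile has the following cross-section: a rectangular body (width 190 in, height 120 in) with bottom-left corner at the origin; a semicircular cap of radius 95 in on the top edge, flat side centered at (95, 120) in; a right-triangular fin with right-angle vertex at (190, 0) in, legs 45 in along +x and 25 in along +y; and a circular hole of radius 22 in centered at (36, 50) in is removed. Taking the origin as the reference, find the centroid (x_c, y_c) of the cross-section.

Part | A | x̄ᵢ | ȳᵢ | A·x̄ᵢ | A·ȳᵢ
rectangular body | 22800.00 | 95.00 | 60.00 | 2166000.00 | 1368000.00
semicircular top | 14176.44 | 95.00 | 160.32 | 1346761.50 | 2272755.76
triangular fin | 562.50 | 205.00 | 8.33 | 115312.50 | 4687.50
hole | -1520.53 | 36.00 | 50.00 | -54739.11 | -76026.54
Σ | 36018.41 |  |  | 3573334.89 | 3569416.71
x_c = 3573334.89 / 36018.41 = 99.21 in
y_c = 3569416.71 / 36018.41 = 99.10 in

x_c = 99.21 in, y_c = 99.10 in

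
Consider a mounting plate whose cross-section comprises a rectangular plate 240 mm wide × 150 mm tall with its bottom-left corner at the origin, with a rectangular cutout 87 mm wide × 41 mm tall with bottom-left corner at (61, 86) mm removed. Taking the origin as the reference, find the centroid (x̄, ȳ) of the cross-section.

plate: A = 240 × 150 = 36000.00, centroid at (120.00, 75.00).
hole: A = −(87 × 41) = -3567.00, centroid at (104.50, 106.50).
ΣA = 32433.00 mm², ΣAx̄ = 3947248.50 mm³, ΣAȳ = 2320114.50 mm³.
x̄ = 3947248.50/32433.00 = 121.70 mm; ȳ = 2320114.50/32433.00 = 71.54 mm.

x̄ = 121.70 mm, ȳ = 71.54 mm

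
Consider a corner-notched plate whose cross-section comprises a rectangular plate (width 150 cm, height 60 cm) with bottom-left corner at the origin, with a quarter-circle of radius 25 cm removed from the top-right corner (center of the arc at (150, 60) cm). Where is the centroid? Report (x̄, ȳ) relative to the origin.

plate: A = 150 × 60 = 9000.00, centroid at (75.00, 30.00).
removed quarter-circle: A = −¼π·25² = -490.87, centroid at (139.39, 49.39).
ΣA = 8509.13 cm², ΣAx̄ = 606577.26 cm³, ΣAȳ = 245755.90 cm³.
x̄ = 606577.26/8509.13 = 71.29 cm; ȳ = 245755.90/8509.13 = 28.88 cm.

x̄ = 71.29 cm, ȳ = 28.88 cm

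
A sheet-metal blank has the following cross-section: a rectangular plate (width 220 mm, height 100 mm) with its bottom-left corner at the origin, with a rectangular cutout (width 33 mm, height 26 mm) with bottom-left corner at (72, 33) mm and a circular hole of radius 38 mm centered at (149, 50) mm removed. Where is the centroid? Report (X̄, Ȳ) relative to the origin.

X̄ = 100.46 mm, Ȳ = 50.21 mm

Part | A | x̄ᵢ | ȳᵢ | A·x̄ᵢ | A·ȳᵢ
plate | 22000.00 | 110.00 | 50.00 | 2420000.00 | 1100000.00
hole 1 | -858.00 | 88.50 | 46.00 | -75933.00 | -39468.00
hole 2 | -4536.46 | 149.00 | 50.00 | -675932.51 | -226822.99
Σ | 16605.54 |  |  | 1668134.49 | 833709.01
X̄ = 1668134.49 / 16605.54 = 100.46 mm
Ȳ = 833709.01 / 16605.54 = 50.21 mm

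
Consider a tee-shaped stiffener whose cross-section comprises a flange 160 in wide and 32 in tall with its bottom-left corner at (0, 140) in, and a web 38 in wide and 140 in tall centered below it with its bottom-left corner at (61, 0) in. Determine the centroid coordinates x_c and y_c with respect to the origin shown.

x_c = 80.00 in, y_c = 112.18 in

Part | A | x̄ᵢ | ȳᵢ | A·x̄ᵢ | A·ȳᵢ
web | 5320.00 | 80.00 | 70.00 | 425600.00 | 372400.00
flange | 5120.00 | 80.00 | 156.00 | 409600.00 | 798720.00
Σ | 10440.00 |  |  | 835200.00 | 1171120.00
x_c = 835200.00 / 10440.00 = 80.00 in
y_c = 1171120.00 / 10440.00 = 112.18 in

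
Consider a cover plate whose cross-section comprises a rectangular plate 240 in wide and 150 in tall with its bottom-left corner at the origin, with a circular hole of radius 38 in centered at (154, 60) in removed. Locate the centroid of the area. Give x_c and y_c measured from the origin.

x_c = 115.10 in, y_c = 77.16 in

Part | A | x̄ᵢ | ȳᵢ | A·x̄ᵢ | A·ȳᵢ
plate | 36000.00 | 120.00 | 75.00 | 4320000.00 | 2700000.00
hole | -4536.46 | 154.00 | 60.00 | -698614.81 | -272187.59
Σ | 31463.54 |  |  | 3621385.19 | 2427812.41
x_c = 3621385.19 / 31463.54 = 115.10 in
y_c = 2427812.41 / 31463.54 = 77.16 in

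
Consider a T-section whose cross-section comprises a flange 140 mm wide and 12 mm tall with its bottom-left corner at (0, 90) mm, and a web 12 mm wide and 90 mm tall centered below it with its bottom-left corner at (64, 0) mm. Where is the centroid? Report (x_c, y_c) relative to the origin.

web: A = 12 × 90 = 1080.00, centroid at (70.00, 45.00).
flange: A = 140 × 12 = 1680.00, centroid at (70.00, 96.00).
ΣA = 2760.00 mm², ΣAx_c = 193200.00 mm³, ΣAy_c = 209880.00 mm³.
x_c = 193200.00/2760.00 = 70.00 mm; y_c = 209880.00/2760.00 = 76.04 mm.

x_c = 70.00 mm, y_c = 76.04 mm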